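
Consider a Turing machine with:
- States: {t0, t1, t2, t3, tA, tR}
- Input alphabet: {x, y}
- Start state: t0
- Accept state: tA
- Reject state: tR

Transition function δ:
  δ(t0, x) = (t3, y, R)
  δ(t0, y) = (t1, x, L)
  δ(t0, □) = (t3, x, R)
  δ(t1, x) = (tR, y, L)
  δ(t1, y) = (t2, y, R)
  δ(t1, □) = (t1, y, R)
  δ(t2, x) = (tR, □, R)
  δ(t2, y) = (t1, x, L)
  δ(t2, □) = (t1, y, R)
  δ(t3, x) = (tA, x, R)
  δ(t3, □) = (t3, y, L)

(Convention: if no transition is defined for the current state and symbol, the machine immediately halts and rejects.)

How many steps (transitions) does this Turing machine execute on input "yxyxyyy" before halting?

Execution trace:
Initial: [t0]yxyxyyy
Step 1: δ(t0, y) = (t1, x, L) → [t1]□xxyxyyy
Step 2: δ(t1, □) = (t1, y, R) → y[t1]xxyxyyy
Step 3: δ(t1, x) = (tR, y, L) → [tR]yyxyxyyy

The machine reaches the reject state tR and halts.

The machine executed 3 steps before halting.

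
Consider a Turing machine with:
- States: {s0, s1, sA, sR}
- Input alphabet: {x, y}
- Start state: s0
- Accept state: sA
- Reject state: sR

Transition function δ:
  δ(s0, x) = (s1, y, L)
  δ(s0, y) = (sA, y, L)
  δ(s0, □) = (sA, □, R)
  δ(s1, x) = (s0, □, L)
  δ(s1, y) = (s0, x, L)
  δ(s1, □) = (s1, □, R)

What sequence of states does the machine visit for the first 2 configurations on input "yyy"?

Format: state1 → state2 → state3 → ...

Execution trace:
Initial: [s0]yyy
Step 1: δ(s0, y) = (sA, y, L) → [sA]□yyy

The machine reaches the accept state sA and halts.

State sequence: s0 → sA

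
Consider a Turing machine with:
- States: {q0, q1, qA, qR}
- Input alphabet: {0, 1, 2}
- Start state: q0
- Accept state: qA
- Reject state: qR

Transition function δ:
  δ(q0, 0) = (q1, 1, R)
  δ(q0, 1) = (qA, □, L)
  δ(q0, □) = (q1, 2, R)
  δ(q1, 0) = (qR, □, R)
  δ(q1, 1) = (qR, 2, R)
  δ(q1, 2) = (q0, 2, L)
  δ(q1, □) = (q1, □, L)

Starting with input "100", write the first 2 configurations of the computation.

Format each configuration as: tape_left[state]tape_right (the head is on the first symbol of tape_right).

Transitions applied:
Step 1: δ(q0, 1) = (qA, □, L)

The first 2 configurations are:
[q0]100 ⊢ [qA]□□00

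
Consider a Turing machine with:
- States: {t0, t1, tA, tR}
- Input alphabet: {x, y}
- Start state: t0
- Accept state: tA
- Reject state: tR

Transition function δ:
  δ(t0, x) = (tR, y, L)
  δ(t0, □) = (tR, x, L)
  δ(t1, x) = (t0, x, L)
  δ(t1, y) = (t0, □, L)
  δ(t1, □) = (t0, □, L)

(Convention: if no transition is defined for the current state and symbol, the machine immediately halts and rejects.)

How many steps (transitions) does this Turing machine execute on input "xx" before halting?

Execution trace:
Initial: [t0]xx
Step 1: δ(t0, x) = (tR, y, L) → [tR]□yx

The machine reaches the reject state tR and halts.

The machine executed 1 step before halting.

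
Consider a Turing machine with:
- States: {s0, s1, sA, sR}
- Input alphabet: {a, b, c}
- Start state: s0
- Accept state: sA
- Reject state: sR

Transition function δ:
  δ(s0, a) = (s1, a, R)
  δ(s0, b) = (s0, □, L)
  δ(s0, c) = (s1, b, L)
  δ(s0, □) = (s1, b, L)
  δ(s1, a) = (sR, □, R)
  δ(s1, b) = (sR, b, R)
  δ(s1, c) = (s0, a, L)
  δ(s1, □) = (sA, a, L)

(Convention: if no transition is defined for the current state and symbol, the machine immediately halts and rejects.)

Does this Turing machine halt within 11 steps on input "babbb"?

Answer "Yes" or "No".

Execution trace:
Initial: [s0]babbb
Step 1: δ(s0, b) = (s0, □, L) → [s0]□□abbb
Step 2: δ(s0, □) = (s1, b, L) → [s1]□b□abbb
Step 3: δ(s1, □) = (sA, a, L) → [sA]□ab□abbb

The machine reaches the accept state sA and halts.
The machine halted after 3 steps (within the 11-step bound).

Answer: Yes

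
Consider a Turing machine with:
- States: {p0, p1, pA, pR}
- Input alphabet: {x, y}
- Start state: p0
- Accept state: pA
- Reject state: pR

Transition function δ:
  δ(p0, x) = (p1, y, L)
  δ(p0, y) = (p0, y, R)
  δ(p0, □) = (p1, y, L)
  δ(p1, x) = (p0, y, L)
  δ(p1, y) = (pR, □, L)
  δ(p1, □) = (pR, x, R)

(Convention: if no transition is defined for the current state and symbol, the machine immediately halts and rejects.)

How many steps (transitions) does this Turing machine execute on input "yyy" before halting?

Execution trace:
Initial: [p0]yyy
Step 1: δ(p0, y) = (p0, y, R) → y[p0]yy
Step 2: δ(p0, y) = (p0, y, R) → yy[p0]y
Step 3: δ(p0, y) = (p0, y, R) → yyy[p0]□
Step 4: δ(p0, □) = (p1, y, L) → yy[p1]yy
Step 5: δ(p1, y) = (pR, □, L) → y[pR]y□y

The machine reaches the reject state pR and halts.

The machine executed 5 steps before halting.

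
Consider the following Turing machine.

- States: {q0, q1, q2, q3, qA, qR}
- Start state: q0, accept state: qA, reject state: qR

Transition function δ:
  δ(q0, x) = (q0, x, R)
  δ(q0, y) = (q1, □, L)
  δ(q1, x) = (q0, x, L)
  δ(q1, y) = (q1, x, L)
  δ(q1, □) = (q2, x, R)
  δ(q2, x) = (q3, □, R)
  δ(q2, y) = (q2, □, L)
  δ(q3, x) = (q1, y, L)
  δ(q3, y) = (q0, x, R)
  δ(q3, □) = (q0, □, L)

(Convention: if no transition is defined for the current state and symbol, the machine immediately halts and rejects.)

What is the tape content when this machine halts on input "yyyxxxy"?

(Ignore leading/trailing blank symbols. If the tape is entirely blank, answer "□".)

Execution trace:
Initial: [q0]yyyxxxy
Step 1: δ(q0, y) = (q1, □, L) → [q1]□□yyxxxy
Step 2: δ(q1, □) = (q2, x, R) → x[q2]□yyxxxy

No transition is defined for δ(q2, □). By convention the machine halts and rejects.

Final tape (ignoring leading/trailing blanks): x□yyxxxy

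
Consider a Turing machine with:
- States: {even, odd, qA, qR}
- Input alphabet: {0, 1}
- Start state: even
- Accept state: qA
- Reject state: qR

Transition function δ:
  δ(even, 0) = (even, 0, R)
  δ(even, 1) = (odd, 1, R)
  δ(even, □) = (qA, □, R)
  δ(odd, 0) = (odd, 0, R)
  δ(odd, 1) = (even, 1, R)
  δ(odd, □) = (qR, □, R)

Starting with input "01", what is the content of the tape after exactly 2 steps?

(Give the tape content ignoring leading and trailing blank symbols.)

Execution trace:
Initial: [even]01
Step 1: δ(even, 0) = (even, 0, R) → 0[even]1
Step 2: δ(even, 1) = (odd, 1, R) → 01[odd]□

After 2 steps, the tape (ignoring leading/trailing blanks) is: 01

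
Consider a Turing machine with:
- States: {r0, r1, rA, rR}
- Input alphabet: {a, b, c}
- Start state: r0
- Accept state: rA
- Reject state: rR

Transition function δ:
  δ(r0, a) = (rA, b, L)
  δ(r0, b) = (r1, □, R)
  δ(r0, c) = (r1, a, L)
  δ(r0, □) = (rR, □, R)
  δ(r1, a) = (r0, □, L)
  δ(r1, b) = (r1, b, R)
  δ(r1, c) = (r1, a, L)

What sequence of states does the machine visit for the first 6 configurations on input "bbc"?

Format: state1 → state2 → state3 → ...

Execution trace:
Initial: [r0]bbc
Step 1: δ(r0, b) = (r1, □, R) → □[r1]bc
Step 2: δ(r1, b) = (r1, b, R) → □b[r1]c
Step 3: δ(r1, c) = (r1, a, L) → □[r1]ba
Step 4: δ(r1, b) = (r1, b, R) → □b[r1]a
Step 5: δ(r1, a) = (r0, □, L) → □[r0]b□

State sequence: r0 → r1 → r1 → r1 → r1 → r0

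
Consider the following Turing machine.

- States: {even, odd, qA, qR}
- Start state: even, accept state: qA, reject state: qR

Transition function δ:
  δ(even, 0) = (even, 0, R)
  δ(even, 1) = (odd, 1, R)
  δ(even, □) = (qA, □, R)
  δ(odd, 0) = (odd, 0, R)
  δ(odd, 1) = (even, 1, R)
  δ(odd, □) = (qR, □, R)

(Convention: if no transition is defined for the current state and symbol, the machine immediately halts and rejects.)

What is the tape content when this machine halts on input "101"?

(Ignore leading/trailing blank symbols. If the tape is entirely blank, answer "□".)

Execution trace:
Initial: [even]101
Step 1: δ(even, 1) = (odd, 1, R) → 1[odd]01
Step 2: δ(odd, 0) = (odd, 0, R) → 10[odd]1
Step 3: δ(odd, 1) = (even, 1, R) → 101[even]□
Step 4: δ(even, □) = (qA, □, R) → 101□[qA]□

The machine reaches the accept state qA and halts.

Final tape (ignoring leading/trailing blanks): 101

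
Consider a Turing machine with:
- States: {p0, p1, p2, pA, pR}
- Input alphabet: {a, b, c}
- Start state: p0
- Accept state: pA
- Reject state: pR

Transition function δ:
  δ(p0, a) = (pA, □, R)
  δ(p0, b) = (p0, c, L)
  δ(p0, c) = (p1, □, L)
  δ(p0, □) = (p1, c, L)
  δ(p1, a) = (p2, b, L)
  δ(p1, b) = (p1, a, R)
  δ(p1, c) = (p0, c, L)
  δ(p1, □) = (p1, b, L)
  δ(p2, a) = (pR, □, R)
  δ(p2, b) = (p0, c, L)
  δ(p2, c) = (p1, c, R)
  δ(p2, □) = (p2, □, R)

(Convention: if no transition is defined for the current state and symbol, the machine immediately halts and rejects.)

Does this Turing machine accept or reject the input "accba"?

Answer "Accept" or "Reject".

Execution trace:
Initial: [p0]accba
Step 1: δ(p0, a) = (pA, □, R) → □[pA]ccba

The machine reaches the accept state pA and halts.

Answer: Accept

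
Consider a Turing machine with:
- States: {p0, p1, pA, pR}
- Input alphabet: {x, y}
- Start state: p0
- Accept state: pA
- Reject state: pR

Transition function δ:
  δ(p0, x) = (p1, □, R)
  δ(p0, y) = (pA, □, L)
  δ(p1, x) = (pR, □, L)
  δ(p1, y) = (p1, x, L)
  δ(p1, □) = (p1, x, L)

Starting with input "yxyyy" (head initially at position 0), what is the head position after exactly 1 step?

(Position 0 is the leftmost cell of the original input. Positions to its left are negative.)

Execution trace (head position shown):
Step 0: [p0]yxyyy  (head at position 0)
Step 1: move left → [pA]□□xyyy  (head at position -1)

After 1 step, the head is at position -1.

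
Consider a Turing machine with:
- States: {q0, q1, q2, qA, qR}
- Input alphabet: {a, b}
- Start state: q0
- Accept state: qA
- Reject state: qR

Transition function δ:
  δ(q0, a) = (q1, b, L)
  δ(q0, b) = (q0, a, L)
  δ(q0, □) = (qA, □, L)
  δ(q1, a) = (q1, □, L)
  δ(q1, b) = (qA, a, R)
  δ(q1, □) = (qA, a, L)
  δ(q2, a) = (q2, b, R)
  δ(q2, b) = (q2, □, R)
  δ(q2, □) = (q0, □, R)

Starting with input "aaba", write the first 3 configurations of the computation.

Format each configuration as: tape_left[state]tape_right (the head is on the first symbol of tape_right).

Transitions applied:
Step 1: δ(q0, a) = (q1, b, L)
Step 2: δ(q1, □) = (qA, a, L)

The first 3 configurations are:
[q0]aaba ⊢ [q1]□baba ⊢ [qA]□ababa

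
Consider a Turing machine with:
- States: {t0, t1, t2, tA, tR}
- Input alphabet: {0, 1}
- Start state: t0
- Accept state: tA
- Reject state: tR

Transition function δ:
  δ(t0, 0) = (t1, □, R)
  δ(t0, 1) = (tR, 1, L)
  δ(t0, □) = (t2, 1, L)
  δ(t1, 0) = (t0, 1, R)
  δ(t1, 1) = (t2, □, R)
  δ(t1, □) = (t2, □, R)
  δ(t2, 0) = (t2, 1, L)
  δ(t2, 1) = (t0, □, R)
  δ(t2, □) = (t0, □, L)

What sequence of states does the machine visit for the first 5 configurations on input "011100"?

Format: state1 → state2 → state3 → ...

Execution trace:
Initial: [t0]011100
Step 1: δ(t0, 0) = (t1, □, R) → □[t1]11100
Step 2: δ(t1, 1) = (t2, □, R) → □□[t2]1100
Step 3: δ(t2, 1) = (t0, □, R) → □□□[t0]100
Step 4: δ(t0, 1) = (tR, 1, L) → □□[tR]□100

The machine reaches the reject state tR and halts.

State sequence: t0 → t1 → t2 → t0 → tR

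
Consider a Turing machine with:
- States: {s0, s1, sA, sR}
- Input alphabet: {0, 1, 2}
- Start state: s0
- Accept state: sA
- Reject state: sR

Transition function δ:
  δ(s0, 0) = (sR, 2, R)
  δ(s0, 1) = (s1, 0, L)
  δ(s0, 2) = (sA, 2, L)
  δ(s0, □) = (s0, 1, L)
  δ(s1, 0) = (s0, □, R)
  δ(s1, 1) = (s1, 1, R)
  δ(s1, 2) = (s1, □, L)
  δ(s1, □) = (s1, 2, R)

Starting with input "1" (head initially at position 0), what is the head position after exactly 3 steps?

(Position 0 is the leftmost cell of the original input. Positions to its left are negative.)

Execution trace (head position shown):
Step 0: [s0]1  (head at position 0)
Step 1: move left → [s1]□0  (head at position -1)
Step 2: move right → 2[s1]0  (head at position 0)
Step 3: move right → 2□[s0]□  (head at position 1)

After 3 steps, the head is at position 1.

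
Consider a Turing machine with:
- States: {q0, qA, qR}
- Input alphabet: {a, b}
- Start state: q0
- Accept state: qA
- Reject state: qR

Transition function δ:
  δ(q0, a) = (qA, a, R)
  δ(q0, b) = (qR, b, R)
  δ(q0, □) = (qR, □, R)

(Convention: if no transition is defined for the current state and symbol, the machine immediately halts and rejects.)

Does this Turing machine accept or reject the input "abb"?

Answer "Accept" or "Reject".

Execution trace:
Initial: [q0]abb
Step 1: δ(q0, a) = (qA, a, R) → a[qA]bb

The machine reaches the accept state qA and halts.

Answer: Accept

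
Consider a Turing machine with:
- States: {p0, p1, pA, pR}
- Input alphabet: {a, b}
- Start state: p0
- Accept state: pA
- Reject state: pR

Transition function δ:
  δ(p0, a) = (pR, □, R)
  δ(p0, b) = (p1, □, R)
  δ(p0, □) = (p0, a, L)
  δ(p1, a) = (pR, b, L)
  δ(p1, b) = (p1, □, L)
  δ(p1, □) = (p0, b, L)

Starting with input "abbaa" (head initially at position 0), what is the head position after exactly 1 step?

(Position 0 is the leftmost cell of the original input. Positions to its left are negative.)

Execution trace (head position shown):
Step 0: [p0]abbaa  (head at position 0)
Step 1: move right → □[pR]bbaa  (head at position 1)

After 1 step, the head is at position 1.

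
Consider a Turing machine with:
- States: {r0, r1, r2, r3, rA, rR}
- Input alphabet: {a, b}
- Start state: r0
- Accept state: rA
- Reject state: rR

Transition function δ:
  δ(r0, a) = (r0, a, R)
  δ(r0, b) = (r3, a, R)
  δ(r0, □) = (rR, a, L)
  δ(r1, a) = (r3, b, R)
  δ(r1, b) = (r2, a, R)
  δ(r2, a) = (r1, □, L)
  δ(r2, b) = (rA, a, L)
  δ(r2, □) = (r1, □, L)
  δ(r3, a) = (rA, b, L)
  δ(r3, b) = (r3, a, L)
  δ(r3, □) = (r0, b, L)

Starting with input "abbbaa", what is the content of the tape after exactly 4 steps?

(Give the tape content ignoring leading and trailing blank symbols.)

Execution trace:
Initial: [r0]abbbaa
Step 1: δ(r0, a) = (r0, a, R) → a[r0]bbbaa
Step 2: δ(r0, b) = (r3, a, R) → aa[r3]bbaa
Step 3: δ(r3, b) = (r3, a, L) → a[r3]aabaa
Step 4: δ(r3, a) = (rA, b, L) → [rA]ababaa

The machine reaches the accept state rA and halts.

After 4 steps, the tape (ignoring leading/trailing blanks) is: ababaa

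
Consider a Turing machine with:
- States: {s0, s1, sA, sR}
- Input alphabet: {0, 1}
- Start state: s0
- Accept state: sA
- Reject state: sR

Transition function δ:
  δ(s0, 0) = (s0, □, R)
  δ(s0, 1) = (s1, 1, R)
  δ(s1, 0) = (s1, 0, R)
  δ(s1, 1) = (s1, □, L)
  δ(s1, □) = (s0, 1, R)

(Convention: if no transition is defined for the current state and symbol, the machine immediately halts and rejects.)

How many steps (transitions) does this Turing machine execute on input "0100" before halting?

Execution trace:
Initial: [s0]0100
Step 1: δ(s0, 0) = (s0, □, R) → □[s0]100
Step 2: δ(s0, 1) = (s1, 1, R) → □1[s1]00
Step 3: δ(s1, 0) = (s1, 0, R) → □10[s1]0
Step 4: δ(s1, 0) = (s1, 0, R) → □100[s1]□
Step 5: δ(s1, □) = (s0, 1, R) → □1001[s0]□

No transition is defined for δ(s0, □). By convention the machine halts and rejects.

The machine executed 5 steps before halting.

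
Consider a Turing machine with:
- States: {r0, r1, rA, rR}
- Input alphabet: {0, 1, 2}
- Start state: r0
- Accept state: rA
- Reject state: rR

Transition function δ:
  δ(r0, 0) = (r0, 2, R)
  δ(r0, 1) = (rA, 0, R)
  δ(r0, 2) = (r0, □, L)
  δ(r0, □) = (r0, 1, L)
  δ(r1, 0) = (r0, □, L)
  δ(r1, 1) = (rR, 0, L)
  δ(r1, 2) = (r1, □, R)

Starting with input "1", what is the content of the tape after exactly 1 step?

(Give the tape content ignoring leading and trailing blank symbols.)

Execution trace:
Initial: [r0]1
Step 1: δ(r0, 1) = (rA, 0, R) → 0[rA]□

The machine reaches the accept state rA and halts.

After 1 step, the tape (ignoring leading/trailing blanks) is: 0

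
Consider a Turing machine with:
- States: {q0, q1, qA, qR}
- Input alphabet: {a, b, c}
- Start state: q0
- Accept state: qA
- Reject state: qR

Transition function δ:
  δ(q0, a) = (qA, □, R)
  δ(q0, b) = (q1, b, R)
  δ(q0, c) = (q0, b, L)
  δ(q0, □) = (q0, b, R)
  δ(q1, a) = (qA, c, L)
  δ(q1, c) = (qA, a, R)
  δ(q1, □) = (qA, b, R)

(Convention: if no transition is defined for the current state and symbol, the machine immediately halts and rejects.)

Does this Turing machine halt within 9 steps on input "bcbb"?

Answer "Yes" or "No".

Execution trace:
Initial: [q0]bcbb
Step 1: δ(q0, b) = (q1, b, R) → b[q1]cbb
Step 2: δ(q1, c) = (qA, a, R) → ba[qA]bb

The machine reaches the accept state qA and halts.
The machine halted after 2 steps (within the 9-step bound).

Answer: Yes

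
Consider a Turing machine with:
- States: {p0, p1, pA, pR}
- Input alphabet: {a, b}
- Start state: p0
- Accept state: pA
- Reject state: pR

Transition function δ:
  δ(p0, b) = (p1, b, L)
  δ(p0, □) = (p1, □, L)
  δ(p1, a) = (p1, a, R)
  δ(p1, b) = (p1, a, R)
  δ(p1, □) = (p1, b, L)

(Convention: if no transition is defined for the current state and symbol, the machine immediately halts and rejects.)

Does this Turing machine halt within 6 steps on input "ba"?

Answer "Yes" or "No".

Execution trace:
Initial: [p0]ba
Step 1: δ(p0, b) = (p1, b, L) → [p1]□ba
Step 2: δ(p1, □) = (p1, b, L) → [p1]□bba
Step 3: δ(p1, □) = (p1, b, L) → [p1]□bbba
Step 4: δ(p1, □) = (p1, b, L) → [p1]□bbbba
Step 5: δ(p1, □) = (p1, b, L) → [p1]□bbbbba
Step 6: δ(p1, □) = (p1, b, L) → [p1]□bbbbbba

The machine has not reached a halting state after 6 steps.
The machine did not halt within the 6-step bound.

Answer: No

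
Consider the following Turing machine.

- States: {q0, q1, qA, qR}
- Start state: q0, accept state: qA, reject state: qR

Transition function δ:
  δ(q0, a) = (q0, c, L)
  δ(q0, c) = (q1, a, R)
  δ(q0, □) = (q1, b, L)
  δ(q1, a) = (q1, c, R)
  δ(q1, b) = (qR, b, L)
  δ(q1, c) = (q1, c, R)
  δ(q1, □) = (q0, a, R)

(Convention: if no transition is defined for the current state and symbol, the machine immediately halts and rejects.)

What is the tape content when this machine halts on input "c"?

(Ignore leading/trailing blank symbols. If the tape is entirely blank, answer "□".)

Execution trace:
Initial: [q0]c
Step 1: δ(q0, c) = (q1, a, R) → a[q1]□
Step 2: δ(q1, □) = (q0, a, R) → aa[q0]□
Step 3: δ(q0, □) = (q1, b, L) → a[q1]ab
Step 4: δ(q1, a) = (q1, c, R) → ac[q1]b
Step 5: δ(q1, b) = (qR, b, L) → a[qR]cb

The machine reaches the reject state qR and halts.

Final tape (ignoring leading/trailing blanks): acb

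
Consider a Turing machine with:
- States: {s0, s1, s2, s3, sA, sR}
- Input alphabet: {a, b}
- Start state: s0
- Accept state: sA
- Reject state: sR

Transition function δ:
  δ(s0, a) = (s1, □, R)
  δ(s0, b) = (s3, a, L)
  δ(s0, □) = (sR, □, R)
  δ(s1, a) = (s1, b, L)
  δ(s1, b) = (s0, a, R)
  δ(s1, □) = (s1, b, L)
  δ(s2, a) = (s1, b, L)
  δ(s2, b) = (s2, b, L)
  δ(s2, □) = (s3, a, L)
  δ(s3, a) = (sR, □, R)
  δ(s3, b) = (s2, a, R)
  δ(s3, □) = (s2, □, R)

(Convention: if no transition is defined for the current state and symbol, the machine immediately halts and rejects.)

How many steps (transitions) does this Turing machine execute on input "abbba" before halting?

Execution trace:
Initial: [s0]abbba
Step 1: δ(s0, a) = (s1, □, R) → □[s1]bbba
Step 2: δ(s1, b) = (s0, a, R) → □a[s0]bba
Step 3: δ(s0, b) = (s3, a, L) → □[s3]aaba
Step 4: δ(s3, a) = (sR, □, R) → □□[sR]aba

The machine reaches the reject state sR and halts.

The machine executed 4 steps before halting.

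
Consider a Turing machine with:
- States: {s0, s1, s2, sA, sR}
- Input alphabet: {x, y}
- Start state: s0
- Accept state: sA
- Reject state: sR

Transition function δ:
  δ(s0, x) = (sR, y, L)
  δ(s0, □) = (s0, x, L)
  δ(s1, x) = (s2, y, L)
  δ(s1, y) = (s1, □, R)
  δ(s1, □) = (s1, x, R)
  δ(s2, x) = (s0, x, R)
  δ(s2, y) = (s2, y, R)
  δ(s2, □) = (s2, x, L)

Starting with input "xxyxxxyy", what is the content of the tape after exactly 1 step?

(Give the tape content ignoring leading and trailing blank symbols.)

Execution trace:
Initial: [s0]xxyxxxyy
Step 1: δ(s0, x) = (sR, y, L) → [sR]□yxyxxxyy

The machine reaches the reject state sR and halts.

After 1 step, the tape (ignoring leading/trailing blanks) is: yxyxxxyy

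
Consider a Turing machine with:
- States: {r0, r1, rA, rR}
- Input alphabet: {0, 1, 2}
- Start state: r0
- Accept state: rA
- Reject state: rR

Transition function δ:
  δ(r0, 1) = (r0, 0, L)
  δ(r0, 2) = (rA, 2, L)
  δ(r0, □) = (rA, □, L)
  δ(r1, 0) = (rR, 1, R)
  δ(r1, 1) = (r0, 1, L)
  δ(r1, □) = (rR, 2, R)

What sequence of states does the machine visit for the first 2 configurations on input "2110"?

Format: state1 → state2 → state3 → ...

Execution trace:
Initial: [r0]2110
Step 1: δ(r0, 2) = (rA, 2, L) → [rA]□2110

The machine reaches the accept state rA and halts.

State sequence: r0 → rA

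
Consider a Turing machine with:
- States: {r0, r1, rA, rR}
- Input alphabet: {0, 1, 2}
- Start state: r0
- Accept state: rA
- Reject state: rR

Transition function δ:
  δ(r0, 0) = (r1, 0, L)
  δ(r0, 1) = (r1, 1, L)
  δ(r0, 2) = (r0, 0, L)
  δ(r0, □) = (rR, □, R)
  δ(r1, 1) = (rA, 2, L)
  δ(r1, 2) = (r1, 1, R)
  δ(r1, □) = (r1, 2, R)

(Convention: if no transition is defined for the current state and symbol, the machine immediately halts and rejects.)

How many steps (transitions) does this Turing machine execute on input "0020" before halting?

Execution trace:
Initial: [r0]0020
Step 1: δ(r0, 0) = (r1, 0, L) → [r1]□0020
Step 2: δ(r1, □) = (r1, 2, R) → 2[r1]0020

No transition is defined for δ(r1, 0). By convention the machine halts and rejects.

The machine executed 2 steps before halting.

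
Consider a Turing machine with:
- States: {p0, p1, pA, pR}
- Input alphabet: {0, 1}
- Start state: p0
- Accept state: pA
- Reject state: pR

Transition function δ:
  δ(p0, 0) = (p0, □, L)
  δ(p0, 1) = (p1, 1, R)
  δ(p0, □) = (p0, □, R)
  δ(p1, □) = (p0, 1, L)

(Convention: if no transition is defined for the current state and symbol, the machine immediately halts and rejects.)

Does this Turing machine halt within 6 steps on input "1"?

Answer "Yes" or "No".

Execution trace:
Initial: [p0]1
Step 1: δ(p0, 1) = (p1, 1, R) → 1[p1]□
Step 2: δ(p1, □) = (p0, 1, L) → [p0]11
Step 3: δ(p0, 1) = (p1, 1, R) → 1[p1]1

No transition is defined for δ(p1, 1). By convention the machine halts and rejects.
The machine halted after 3 steps (within the 6-step bound).

Answer: Yes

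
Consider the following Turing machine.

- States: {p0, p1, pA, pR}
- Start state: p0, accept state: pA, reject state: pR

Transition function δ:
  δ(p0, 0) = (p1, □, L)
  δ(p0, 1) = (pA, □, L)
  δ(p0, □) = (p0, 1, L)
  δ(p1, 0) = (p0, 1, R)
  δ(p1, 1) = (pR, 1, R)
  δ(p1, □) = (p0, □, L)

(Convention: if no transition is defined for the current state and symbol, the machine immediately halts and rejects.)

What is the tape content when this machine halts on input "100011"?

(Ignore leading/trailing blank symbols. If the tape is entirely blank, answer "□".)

Execution trace:
Initial: [p0]100011
Step 1: δ(p0, 1) = (pA, □, L) → [pA]□□00011

The machine reaches the accept state pA and halts.

Final tape (ignoring leading/trailing blanks): 00011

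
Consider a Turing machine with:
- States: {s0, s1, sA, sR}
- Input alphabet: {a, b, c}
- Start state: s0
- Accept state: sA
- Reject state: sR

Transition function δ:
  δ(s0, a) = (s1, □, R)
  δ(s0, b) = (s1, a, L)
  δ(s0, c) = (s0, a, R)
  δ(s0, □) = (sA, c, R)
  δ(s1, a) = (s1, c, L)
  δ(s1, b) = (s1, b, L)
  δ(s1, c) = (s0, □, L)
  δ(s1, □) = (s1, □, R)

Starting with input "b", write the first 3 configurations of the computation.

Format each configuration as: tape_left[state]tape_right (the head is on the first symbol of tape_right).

Transitions applied:
Step 1: δ(s0, b) = (s1, a, L)
Step 2: δ(s1, □) = (s1, □, R)

The first 3 configurations are:
[s0]b ⊢ [s1]□a ⊢ □[s1]a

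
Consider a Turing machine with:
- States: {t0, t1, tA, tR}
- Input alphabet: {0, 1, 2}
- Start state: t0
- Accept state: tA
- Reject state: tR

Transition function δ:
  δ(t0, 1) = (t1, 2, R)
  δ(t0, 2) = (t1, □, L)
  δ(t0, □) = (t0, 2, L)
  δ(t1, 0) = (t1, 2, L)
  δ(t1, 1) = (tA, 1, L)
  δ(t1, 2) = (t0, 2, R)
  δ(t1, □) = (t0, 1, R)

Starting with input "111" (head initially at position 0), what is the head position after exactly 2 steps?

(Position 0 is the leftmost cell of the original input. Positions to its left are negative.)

Execution trace (head position shown):
Step 0: [t0]111  (head at position 0)
Step 1: move right → 2[t1]11  (head at position 1)
Step 2: move left → [tA]211  (head at position 0)

After 2 steps, the head is at position 0.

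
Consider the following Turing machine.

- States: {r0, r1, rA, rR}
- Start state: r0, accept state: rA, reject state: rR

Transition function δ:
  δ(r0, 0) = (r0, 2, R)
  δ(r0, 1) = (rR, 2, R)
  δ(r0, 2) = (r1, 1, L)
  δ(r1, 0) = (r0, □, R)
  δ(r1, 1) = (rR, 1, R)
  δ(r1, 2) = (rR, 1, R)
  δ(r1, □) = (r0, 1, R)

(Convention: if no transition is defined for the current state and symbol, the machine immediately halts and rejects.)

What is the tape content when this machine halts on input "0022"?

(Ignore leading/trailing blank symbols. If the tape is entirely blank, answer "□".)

Execution trace:
Initial: [r0]0022
Step 1: δ(r0, 0) = (r0, 2, R) → 2[r0]022
Step 2: δ(r0, 0) = (r0, 2, R) → 22[r0]22
Step 3: δ(r0, 2) = (r1, 1, L) → 2[r1]212
Step 4: δ(r1, 2) = (rR, 1, R) → 21[rR]12

The machine reaches the reject state rR and halts.

Final tape (ignoring leading/trailing blanks): 2112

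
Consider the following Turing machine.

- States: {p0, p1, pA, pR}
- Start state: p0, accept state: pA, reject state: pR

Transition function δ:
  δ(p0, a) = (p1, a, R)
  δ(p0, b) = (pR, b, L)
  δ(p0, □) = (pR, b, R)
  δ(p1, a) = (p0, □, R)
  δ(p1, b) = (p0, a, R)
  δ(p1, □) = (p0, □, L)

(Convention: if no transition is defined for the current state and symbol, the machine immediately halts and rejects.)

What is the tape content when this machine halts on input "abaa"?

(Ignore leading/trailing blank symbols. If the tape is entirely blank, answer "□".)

Execution trace:
Initial: [p0]abaa
Step 1: δ(p0, a) = (p1, a, R) → a[p1]baa
Step 2: δ(p1, b) = (p0, a, R) → aa[p0]aa
Step 3: δ(p0, a) = (p1, a, R) → aaa[p1]a
Step 4: δ(p1, a) = (p0, □, R) → aaa□[p0]□
Step 5: δ(p0, □) = (pR, b, R) → aaa□b[pR]□

The machine reaches the reject state pR and halts.

Final tape (ignoring leading/trailing blanks): aaa□b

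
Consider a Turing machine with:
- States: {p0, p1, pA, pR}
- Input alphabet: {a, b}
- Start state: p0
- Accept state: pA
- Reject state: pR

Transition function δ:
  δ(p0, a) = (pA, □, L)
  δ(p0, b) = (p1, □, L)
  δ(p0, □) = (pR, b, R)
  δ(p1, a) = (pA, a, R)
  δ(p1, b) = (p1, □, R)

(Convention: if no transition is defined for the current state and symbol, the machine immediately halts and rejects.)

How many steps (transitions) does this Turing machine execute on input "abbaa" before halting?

Execution trace:
Initial: [p0]abbaa
Step 1: δ(p0, a) = (pA, □, L) → [pA]□□bbaa

The machine reaches the accept state pA and halts.

The machine executed 1 step before halting.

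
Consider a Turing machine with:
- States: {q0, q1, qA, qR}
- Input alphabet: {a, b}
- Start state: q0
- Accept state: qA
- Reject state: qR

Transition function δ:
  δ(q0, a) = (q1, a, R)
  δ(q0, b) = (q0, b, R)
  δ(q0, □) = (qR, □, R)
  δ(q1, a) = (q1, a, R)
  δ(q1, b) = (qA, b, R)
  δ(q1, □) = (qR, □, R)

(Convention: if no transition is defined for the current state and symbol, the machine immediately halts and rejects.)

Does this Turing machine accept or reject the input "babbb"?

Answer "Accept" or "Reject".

Execution trace:
Initial: [q0]babbb
Step 1: δ(q0, b) = (q0, b, R) → b[q0]abbb
Step 2: δ(q0, a) = (q1, a, R) → ba[q1]bbb
Step 3: δ(q1, b) = (qA, b, R) → bab[qA]bb

The machine reaches the accept state qA and halts.

Answer: Accept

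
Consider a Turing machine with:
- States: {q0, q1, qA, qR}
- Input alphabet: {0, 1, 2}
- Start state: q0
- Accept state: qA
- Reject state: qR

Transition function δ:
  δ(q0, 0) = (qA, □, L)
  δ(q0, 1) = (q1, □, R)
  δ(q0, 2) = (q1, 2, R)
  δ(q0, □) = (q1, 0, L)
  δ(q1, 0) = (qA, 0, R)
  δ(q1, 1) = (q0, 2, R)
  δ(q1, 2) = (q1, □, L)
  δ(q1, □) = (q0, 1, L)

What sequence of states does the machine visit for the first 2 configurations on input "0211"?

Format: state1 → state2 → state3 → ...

Execution trace:
Initial: [q0]0211
Step 1: δ(q0, 0) = (qA, □, L) → [qA]□□211

The machine reaches the accept state qA and halts.

State sequence: q0 → qA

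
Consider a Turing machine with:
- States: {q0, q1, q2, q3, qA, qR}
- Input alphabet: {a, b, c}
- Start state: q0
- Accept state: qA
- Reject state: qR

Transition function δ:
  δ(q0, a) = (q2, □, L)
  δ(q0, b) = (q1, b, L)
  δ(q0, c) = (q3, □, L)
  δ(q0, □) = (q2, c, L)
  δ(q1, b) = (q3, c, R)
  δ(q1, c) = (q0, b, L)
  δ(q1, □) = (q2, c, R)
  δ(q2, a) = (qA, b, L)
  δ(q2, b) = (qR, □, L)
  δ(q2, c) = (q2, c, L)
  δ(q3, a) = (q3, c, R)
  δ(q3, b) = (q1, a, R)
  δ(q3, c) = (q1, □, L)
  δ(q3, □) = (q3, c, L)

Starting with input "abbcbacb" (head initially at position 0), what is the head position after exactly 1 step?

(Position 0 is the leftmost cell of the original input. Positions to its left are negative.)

Execution trace (head position shown):
Step 0: [q0]abbcbacb  (head at position 0)
Step 1: move left → [q2]□□bbcbacb  (head at position -1)

After 1 step, the head is at position -1.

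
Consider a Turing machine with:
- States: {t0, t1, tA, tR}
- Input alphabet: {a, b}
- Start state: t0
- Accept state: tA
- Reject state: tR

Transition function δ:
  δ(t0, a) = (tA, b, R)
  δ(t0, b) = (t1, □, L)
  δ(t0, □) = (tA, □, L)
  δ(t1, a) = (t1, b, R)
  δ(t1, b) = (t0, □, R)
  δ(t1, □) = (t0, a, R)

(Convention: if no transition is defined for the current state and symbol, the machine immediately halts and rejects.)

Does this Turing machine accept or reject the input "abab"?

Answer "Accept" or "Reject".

Execution trace:
Initial: [t0]abab
Step 1: δ(t0, a) = (tA, b, R) → b[tA]bab

The machine reaches the accept state tA and halts.

Answer: Accept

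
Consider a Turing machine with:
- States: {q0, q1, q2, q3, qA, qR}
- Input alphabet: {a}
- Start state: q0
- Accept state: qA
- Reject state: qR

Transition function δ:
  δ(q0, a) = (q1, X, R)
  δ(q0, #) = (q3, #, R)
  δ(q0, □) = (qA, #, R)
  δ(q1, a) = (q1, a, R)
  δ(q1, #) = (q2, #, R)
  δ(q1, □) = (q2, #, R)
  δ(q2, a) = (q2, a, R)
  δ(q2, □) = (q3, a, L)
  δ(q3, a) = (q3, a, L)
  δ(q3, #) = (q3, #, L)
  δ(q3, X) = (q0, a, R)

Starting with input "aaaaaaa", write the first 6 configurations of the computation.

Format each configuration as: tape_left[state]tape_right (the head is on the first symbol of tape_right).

Transitions applied:
Step 1: δ(q0, a) = (q1, X, R)
Step 2: δ(q1, a) = (q1, a, R)
Step 3: δ(q1, a) = (q1, a, R)
Step 4: δ(q1, a) = (q1, a, R)
Step 5: δ(q1, a) = (q1, a, R)

The first 6 configurations are:
[q0]aaaaaaa ⊢ X[q1]aaaaaa ⊢ Xa[q1]aaaaa ⊢ Xaa[q1]aaaa ⊢ Xaaa[q1]aaa ⊢ Xaaaa[q1]aa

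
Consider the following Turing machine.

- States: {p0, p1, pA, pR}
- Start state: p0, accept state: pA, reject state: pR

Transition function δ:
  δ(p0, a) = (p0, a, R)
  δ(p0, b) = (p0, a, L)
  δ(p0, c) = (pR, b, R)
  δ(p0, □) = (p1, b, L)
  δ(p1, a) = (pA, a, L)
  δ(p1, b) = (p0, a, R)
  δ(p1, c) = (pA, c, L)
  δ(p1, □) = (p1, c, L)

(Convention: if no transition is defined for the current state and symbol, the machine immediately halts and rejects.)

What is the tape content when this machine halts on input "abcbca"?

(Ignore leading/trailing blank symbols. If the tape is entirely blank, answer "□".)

Execution trace:
Initial: [p0]abcbca
Step 1: δ(p0, a) = (p0, a, R) → a[p0]bcbca
Step 2: δ(p0, b) = (p0, a, L) → [p0]aacbca
Step 3: δ(p0, a) = (p0, a, R) → a[p0]acbca
Step 4: δ(p0, a) = (p0, a, R) → aa[p0]cbca
Step 5: δ(p0, c) = (pR, b, R) → aab[pR]bca

The machine reaches the reject state pR and halts.

Final tape (ignoring leading/trailing blanks): aabbca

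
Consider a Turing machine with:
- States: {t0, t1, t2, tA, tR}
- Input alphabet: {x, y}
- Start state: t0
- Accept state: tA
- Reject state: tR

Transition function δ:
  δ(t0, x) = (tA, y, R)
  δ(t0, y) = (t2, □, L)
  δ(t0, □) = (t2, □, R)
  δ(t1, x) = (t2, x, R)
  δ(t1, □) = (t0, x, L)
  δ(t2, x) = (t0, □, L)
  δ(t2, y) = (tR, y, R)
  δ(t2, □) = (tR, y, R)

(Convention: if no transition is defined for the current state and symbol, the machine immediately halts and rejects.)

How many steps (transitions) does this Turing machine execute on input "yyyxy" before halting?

Execution trace:
Initial: [t0]yyyxy
Step 1: δ(t0, y) = (t2, □, L) → [t2]□□yyxy
Step 2: δ(t2, □) = (tR, y, R) → y[tR]□yyxy

The machine reaches the reject state tR and halts.

The machine executed 2 steps before halting.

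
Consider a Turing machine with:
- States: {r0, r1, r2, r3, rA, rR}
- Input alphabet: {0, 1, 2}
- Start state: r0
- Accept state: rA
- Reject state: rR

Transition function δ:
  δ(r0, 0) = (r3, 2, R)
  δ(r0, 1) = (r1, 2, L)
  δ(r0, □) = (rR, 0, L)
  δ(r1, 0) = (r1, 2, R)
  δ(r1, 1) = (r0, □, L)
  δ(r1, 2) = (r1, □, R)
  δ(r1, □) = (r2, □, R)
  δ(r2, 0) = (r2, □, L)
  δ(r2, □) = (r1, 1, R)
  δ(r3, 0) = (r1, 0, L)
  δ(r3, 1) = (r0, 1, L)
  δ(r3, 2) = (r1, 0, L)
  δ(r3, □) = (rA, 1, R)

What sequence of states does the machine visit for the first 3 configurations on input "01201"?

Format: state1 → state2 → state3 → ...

Execution trace:
Initial: [r0]01201
Step 1: δ(r0, 0) = (r3, 2, R) → 2[r3]1201
Step 2: δ(r3, 1) = (r0, 1, L) → [r0]21201

No transition is defined for δ(r0, 2). By convention the machine halts and rejects.

State sequence: r0 → r3 → r0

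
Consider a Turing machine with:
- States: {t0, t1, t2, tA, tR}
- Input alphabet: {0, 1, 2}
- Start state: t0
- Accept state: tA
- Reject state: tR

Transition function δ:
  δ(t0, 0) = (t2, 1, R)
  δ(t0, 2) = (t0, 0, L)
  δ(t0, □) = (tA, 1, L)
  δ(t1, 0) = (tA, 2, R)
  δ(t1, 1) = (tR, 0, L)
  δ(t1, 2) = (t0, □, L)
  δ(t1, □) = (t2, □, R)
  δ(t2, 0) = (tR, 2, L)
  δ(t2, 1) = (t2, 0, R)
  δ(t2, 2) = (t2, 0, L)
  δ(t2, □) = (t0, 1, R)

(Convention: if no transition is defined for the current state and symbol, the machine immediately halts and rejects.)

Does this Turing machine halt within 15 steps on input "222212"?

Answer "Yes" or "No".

Execution trace:
Initial: [t0]222212
Step 1: δ(t0, 2) = (t0, 0, L) → [t0]□022212
Step 2: δ(t0, □) = (tA, 1, L) → [tA]□1022212

The machine reaches the accept state tA and halts.
The machine halted after 2 steps (within the 15-step bound).

Answer: Yes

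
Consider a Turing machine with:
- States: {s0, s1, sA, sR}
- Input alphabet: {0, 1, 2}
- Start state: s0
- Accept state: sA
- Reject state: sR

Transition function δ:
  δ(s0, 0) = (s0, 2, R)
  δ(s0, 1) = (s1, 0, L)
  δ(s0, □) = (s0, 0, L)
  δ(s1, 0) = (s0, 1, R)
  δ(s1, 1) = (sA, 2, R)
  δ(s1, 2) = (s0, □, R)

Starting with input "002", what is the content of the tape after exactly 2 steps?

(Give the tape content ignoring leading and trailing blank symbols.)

Execution trace:
Initial: [s0]002
Step 1: δ(s0, 0) = (s0, 2, R) → 2[s0]02
Step 2: δ(s0, 0) = (s0, 2, R) → 22[s0]2

No transition is defined for δ(s0, 2). By convention the machine halts and rejects.

After 2 steps, the tape (ignoring leading/trailing blanks) is: 222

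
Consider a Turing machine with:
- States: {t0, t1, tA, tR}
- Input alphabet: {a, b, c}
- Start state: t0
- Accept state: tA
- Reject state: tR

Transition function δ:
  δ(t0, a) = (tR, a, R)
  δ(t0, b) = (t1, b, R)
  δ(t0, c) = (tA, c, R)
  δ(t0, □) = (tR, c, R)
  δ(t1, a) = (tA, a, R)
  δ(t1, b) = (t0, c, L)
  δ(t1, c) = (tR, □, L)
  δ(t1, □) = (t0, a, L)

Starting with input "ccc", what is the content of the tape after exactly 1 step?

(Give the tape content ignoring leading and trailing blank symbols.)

Execution trace:
Initial: [t0]ccc
Step 1: δ(t0, c) = (tA, c, R) → c[tA]cc

The machine reaches the accept state tA and halts.

After 1 step, the tape (ignoring leading/trailing blanks) is: ccc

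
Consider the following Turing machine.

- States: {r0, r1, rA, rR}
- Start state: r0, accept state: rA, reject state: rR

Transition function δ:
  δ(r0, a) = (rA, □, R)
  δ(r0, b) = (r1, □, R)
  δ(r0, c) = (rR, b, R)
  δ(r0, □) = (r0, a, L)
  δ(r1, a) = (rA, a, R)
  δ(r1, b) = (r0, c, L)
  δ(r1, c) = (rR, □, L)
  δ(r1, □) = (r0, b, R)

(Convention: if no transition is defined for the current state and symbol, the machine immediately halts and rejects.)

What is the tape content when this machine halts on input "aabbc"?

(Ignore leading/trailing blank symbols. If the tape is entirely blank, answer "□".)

Execution trace:
Initial: [r0]aabbc
Step 1: δ(r0, a) = (rA, □, R) → □[rA]abbc

The machine reaches the accept state rA and halts.

Final tape (ignoring leading/trailing blanks): abbc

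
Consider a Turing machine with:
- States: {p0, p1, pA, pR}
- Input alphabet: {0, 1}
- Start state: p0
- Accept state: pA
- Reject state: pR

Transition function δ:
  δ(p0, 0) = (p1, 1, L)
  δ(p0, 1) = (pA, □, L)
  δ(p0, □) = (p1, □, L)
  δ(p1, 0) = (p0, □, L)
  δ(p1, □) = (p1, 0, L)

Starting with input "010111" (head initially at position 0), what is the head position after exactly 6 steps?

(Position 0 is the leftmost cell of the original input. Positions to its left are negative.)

Execution trace (head position shown):
Step 0: [p0]010111  (head at position 0)
Step 1: move left → [p1]□110111  (head at position -1)
Step 2: move left → [p1]□0110111  (head at position -2)
Step 3: move left → [p1]□00110111  (head at position -3)
Step 4: move left → [p1]□000110111  (head at position -4)
Step 5: move left → [p1]□0000110111  (head at position -5)
Step 6: move left → [p1]□00000110111  (head at position -6)

After 6 steps, the head is at position -6.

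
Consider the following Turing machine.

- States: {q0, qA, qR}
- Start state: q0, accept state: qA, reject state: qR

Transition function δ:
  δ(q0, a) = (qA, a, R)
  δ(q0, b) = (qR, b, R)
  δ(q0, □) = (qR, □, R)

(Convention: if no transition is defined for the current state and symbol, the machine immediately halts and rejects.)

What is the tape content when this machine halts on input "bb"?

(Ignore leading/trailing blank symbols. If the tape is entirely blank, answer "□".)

Execution trace:
Initial: [q0]bb
Step 1: δ(q0, b) = (qR, b, R) → b[qR]b

The machine reaches the reject state qR and halts.

Final tape (ignoring leading/trailing blanks): bb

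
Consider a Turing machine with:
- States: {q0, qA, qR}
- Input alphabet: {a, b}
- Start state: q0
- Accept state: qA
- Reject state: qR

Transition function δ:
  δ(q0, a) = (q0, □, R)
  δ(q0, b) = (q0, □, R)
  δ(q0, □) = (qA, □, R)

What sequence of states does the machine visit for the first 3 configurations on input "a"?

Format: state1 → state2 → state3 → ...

Execution trace:
Initial: [q0]a
Step 1: δ(q0, a) = (q0, □, R) → □[q0]□
Step 2: δ(q0, □) = (qA, □, R) → □□[qA]□

The machine reaches the accept state qA and halts.

State sequence: q0 → q0 → qA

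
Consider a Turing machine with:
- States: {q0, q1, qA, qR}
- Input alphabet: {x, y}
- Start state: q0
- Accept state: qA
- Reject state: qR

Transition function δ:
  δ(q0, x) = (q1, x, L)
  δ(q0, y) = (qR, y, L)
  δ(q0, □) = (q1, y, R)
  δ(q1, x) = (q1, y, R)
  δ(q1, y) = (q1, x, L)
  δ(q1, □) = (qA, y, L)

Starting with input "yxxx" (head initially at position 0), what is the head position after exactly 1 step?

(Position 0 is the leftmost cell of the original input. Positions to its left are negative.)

Execution trace (head position shown):
Step 0: [q0]yxxx  (head at position 0)
Step 1: move left → [qR]□yxxx  (head at position -1)

After 1 step, the head is at position -1.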